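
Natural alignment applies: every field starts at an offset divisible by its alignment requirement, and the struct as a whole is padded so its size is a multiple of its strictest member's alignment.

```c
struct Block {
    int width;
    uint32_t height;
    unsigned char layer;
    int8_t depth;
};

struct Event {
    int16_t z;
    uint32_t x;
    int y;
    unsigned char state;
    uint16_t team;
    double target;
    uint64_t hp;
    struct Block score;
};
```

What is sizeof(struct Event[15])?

720

Block: 0..4  width  (4B, 4-aligned); 4..8  height  (4B, 4-aligned); 8..9  layer  (1B, 1-aligned); 9..10  depth  (1B, 1-aligned); 10..12  -- tail padding (2B); sizeof = 12, alignof = 4
0..2  z  (2B, 2-aligned)
2..4  -- padding (2B)
4..8  x  (4B, 4-aligned)
8..12  y  (4B, 4-aligned)
12..13  state  (1B, 1-aligned)
13..14  -- padding (1B)
14..16  team  (2B, 2-aligned)
16..24  target  (8B, 8-aligned)
24..32  hp  (8B, 8-aligned)
32..44  score  (12B, 4-aligned)
44..48  -- tail padding (4B)
sizeof = 48, alignof = 8
array of 15: 15 × 48 = 720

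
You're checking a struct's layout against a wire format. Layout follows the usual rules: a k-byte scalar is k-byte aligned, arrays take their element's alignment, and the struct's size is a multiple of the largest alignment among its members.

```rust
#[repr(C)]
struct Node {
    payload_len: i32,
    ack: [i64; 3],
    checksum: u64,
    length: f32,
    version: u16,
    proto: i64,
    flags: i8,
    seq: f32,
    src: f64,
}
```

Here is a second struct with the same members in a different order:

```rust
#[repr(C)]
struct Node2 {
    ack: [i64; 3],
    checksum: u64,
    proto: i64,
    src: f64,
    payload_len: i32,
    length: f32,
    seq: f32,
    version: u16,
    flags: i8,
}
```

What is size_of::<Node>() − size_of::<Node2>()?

0..4  payload_len  (4B, 4-aligned)
4..8  -- padding (4B)
8..32  ack  (24B, 8-aligned)
32..40  checksum  (8B, 8-aligned)
40..44  length  (4B, 4-aligned)
44..46  version  (2B, 2-aligned)
46..48  -- padding (2B)
48..56  proto  (8B, 8-aligned)
56..57  flags  (1B, 1-aligned)
57..60  -- padding (3B)
60..64  seq  (4B, 4-aligned)
64..72  src  (8B, 8-aligned)
sizeof = 72, alignof = 8
— Node2 —
0..24  ack  (24B, 8-aligned)
24..32  checksum  (8B, 8-aligned)
32..40  proto  (8B, 8-aligned)
40..48  src  (8B, 8-aligned)
48..52  payload_len  (4B, 4-aligned)
52..56  length  (4B, 4-aligned)
56..60  seq  (4B, 4-aligned)
60..62  version  (2B, 2-aligned)
62..63  flags  (1B, 1-aligned)
63..64  -- tail padding (1B)
sizeof = 64, alignof = 8
72 − 64 = 8

8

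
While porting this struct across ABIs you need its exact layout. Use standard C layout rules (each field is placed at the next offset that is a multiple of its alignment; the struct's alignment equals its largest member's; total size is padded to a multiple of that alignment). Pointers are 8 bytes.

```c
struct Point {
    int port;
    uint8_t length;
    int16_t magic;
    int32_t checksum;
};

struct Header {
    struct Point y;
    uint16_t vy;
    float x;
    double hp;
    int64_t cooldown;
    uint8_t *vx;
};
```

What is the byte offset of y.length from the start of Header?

4

Point: 0..4  port  (4B, 4-aligned); 4..5  length  (1B, 1-aligned); 5..6  -- padding (1B); 6..8  magic  (2B, 2-aligned); 8..12  checksum  (4B, 4-aligned); sizeof = 12, alignof = 4
0..12  y  (12B, 4-aligned)
within Point: length at 4
0 + 4 = 4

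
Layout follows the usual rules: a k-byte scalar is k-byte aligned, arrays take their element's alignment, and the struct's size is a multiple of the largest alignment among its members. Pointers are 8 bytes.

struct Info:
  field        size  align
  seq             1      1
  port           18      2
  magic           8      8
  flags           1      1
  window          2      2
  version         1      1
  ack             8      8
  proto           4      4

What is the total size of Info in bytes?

56 bytes

@0: seq [1B, align 1] → 1
+1 pad (align 2)
@2: port [18B, align 2] → 20
+4 pad (align 8)
@24: magic [8B, align 8] → 32
@32: flags [1B, align 1] → 33
+1 pad (align 2)
@34: window [2B, align 2] → 36
@36: version [1B, align 1] → 37
+3 pad (align 8)
@40: ack [8B, align 8] → 48
@48: proto [4B, align 4] → 52
+4 tail pad (align 8)
size 56, align 8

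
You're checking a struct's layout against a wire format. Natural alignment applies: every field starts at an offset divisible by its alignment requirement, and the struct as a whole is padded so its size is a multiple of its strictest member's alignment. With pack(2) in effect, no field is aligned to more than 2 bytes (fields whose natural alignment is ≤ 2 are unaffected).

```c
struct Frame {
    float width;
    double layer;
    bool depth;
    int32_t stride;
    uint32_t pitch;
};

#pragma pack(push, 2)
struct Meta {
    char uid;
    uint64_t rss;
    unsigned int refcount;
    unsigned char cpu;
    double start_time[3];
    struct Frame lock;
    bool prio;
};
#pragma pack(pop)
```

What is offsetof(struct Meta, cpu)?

Frame: 0..4  width  (4B, 4-aligned); 4..8  -- padding (4B); 8..16  layer  (8B, 8-aligned); 16..17  depth  (1B, 1-aligned); 17..20  -- padding (3B); 20..24  stride  (4B, 4-aligned); 24..28  pitch  (4B, 4-aligned); 28..32  -- tail padding (4B); sizeof = 32, alignof = 8
0..1  uid  (1B, 1-aligned)
1..2  -- padding (1B)
2..10  rss  (8B, 2-aligned)
10..14  refcount  (4B, 2-aligned)
14..15  cpu  (1B, 1-aligned)

14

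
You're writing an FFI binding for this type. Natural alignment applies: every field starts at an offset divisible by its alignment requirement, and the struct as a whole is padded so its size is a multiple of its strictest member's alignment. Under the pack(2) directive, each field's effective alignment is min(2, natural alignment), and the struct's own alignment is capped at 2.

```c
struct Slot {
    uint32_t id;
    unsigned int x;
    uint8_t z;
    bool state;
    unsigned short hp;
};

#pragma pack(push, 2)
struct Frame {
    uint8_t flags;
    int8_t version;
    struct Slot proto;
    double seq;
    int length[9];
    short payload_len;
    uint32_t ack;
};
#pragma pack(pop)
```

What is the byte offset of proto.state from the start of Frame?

11

Slot: 0..4  id  (4B, 4-aligned); 4..8  x  (4B, 4-aligned); 8..9  z  (1B, 1-aligned); 9..10  state  (1B, 1-aligned); 10..12  hp  (2B, 2-aligned); sizeof = 12, alignof = 4
0..1  flags  (1B, 1-aligned)
1..2  version  (1B, 1-aligned)
2..14  proto  (12B, 2-aligned)
within Slot: state at 9
2 + 9 = 11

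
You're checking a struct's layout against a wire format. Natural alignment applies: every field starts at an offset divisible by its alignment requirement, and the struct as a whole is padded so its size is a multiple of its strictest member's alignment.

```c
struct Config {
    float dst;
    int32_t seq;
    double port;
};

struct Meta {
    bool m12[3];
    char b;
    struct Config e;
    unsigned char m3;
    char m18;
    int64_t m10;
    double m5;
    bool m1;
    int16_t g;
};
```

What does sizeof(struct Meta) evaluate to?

Config: @0: dst [4B, align 4] → 4; @4: seq [4B, align 4] → 8; @8: port [8B, align 8] → 16; size 16, align 8
@0: m12 [3B, align 1] → 3
@3: b [1B, align 1] → 4
+4 pad (align 8)
@8: e [16B, align 8] → 24
@24: m3 [1B, align 1] → 25
@25: m18 [1B, align 1] → 26
+6 pad (align 8)
@32: m10 [8B, align 8] → 40
@40: m5 [8B, align 8] → 48
@48: m1 [1B, align 1] → 49
+1 pad (align 2)
@50: g [2B, align 2] → 52
+4 tail pad (align 8)
size 56, align 8

56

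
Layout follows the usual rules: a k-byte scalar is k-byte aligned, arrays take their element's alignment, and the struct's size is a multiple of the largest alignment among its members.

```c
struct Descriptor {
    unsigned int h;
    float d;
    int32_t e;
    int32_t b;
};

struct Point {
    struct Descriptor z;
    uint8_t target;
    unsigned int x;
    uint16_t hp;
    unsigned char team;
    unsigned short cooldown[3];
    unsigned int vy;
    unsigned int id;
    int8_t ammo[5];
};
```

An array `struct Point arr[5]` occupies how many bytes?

260

Descriptor: 0..4  h  (4B, 4-aligned); 4..8  d  (4B, 4-aligned); 8..12  e  (4B, 4-aligned); 12..16  b  (4B, 4-aligned); sizeof = 16, alignof = 4
0..16  z  (16B, 4-aligned)
16..17  target  (1B, 1-aligned)
17..20  -- padding (3B)
20..24  x  (4B, 4-aligned)
24..26  hp  (2B, 2-aligned)
26..27  team  (1B, 1-aligned)
27..28  -- padding (1B)
28..34  cooldown  (6B, 2-aligned)
34..36  -- padding (2B)
36..40  vy  (4B, 4-aligned)
40..44  id  (4B, 4-aligned)
44..49  ammo  (5B, 1-aligned)
49..52  -- tail padding (3B)
sizeof = 52, alignof = 4
array of 5: 5 × 52 = 260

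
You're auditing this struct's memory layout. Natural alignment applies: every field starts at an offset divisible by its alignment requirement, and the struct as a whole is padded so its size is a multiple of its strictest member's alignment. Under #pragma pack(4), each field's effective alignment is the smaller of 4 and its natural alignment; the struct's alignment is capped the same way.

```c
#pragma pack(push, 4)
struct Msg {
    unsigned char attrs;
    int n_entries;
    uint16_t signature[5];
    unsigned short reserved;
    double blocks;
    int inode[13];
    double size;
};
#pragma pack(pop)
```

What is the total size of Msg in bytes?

attrs at 0 (size 1, align 1) → ends 1
pad 3 to align 4 for n_entries
n_entries at 4 (size 4, align 4) → ends 8
signature at 8 (size 10, align 2) → ends 18
reserved at 18 (size 2, align 2) → ends 20
blocks at 20 (size 8, align 4) → ends 28
inode at 28 (size 52, align 4) → ends 80
size at 80 (size 8, align 4) → ends 88
total 88 bytes, alignment 4

88 bytes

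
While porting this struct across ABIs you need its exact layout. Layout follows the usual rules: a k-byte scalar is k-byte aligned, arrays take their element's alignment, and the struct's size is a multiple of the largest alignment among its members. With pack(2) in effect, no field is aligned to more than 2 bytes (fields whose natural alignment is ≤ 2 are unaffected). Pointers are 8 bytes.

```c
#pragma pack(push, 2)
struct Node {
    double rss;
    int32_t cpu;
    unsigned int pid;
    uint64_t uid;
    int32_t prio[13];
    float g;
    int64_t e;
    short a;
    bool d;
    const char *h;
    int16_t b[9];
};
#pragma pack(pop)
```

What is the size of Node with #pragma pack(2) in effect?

118

@0: rss [8B, align 2] → 8
@8: cpu [4B, align 2] → 12
@12: pid [4B, align 2] → 16
@16: uid [8B, align 2] → 24
@24: prio [52B, align 2] → 76
@76: g [4B, align 2] → 80
@80: e [8B, align 2] → 88
@88: a [2B, align 2] → 90
@90: d [1B, align 1] → 91
+1 pad (align 2)
@92: h [8B, align 2] → 100
@100: b [18B, align 2] → 118
size 118, align 2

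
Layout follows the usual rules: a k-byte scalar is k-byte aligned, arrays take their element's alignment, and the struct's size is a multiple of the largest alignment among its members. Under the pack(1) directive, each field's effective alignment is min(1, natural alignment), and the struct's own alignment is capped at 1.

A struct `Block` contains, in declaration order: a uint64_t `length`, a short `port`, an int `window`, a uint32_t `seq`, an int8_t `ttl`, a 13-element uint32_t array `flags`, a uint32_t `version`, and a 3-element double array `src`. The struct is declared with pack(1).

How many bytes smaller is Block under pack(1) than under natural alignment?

5

natural layout:
  length at 0 (size 8, align 8) → ends 8
  port at 8 (size 2, align 2) → ends 10
  pad 2 to align 4 for window
  window at 12 (size 4, align 4) → ends 16
  seq at 16 (size 4, align 4) → ends 20
  ttl at 20 (size 1, align 1) → ends 21
  pad 3 to align 4 for flags
  flags at 24 (size 52, align 4) → ends 76
  version at 76 (size 4, align 4) → ends 80
  src at 80 (size 24, align 8) → ends 104
  total 104 bytes, alignment 8
packed(1) layout:
  length at 0 (size 8, align 1) → ends 8
  port at 8 (size 2, align 1) → ends 10
  window at 10 (size 4, align 1) → ends 14
  seq at 14 (size 4, align 1) → ends 18
  ttl at 18 (size 1, align 1) → ends 19
  flags at 19 (size 52, align 1) → ends 71
  version at 71 (size 4, align 1) → ends 75
  src at 75 (size 24, align 1) → ends 99
  total 99 bytes, alignment 1
104 − 99 = 5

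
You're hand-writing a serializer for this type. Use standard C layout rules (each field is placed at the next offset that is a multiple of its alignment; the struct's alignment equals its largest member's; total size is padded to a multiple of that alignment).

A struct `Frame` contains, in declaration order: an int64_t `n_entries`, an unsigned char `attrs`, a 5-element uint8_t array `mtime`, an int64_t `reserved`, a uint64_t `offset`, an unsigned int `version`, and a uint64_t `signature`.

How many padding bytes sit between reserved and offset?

@0: n_entries [8B, align 8] → 8
@8: attrs [1B, align 1] → 9
@9: mtime [5B, align 1] → 14
+2 pad (align 8)
@16: reserved [8B, align 8] → 24
@24: offset [8B, align 8] → 32

0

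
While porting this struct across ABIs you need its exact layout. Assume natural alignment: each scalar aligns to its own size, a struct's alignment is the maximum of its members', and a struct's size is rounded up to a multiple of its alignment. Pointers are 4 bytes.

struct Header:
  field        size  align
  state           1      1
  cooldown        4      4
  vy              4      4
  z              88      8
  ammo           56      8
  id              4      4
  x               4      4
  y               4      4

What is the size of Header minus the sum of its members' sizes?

11

state at 0 (size 1, align 1) → ends 1
pad 3 to align 4 for cooldown
cooldown at 4 (size 4, align 4) → ends 8
vy at 8 (size 4, align 4) → ends 12
pad 4 to align 8 for z
z at 16 (size 88, align 8) → ends 104
ammo at 104 (size 56, align 8) → ends 160
id at 160 (size 4, align 4) → ends 164
x at 164 (size 4, align 4) → ends 168
y at 168 (size 4, align 4) → ends 172
tail pad 4 to reach multiple of 8
total 176 bytes, alignment 8
data bytes 165, size 176 → padding 11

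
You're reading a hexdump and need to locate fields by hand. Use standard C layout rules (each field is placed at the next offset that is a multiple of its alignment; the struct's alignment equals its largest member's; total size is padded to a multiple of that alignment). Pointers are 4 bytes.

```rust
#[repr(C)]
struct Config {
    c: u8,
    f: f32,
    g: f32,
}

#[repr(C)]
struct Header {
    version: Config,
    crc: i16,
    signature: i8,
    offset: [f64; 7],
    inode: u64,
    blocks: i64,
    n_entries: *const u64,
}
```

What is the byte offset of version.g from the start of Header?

8

Config: @0: c [1B, align 1] → 1; +3 pad (align 4); @4: f [4B, align 4] → 8; @8: g [4B, align 4] → 12; size 12, align 4
@0: version [12B, align 4] → 12
within Config: g at 8
0 + 8 = 8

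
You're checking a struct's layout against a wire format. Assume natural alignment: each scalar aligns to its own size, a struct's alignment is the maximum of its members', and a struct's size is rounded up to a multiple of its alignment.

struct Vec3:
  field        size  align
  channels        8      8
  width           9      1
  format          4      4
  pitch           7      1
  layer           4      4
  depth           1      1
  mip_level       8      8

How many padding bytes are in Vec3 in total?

@0: channels [8B, align 8] → 8
@8: width [9B, align 1] → 17
+3 pad (align 4)
@20: format [4B, align 4] → 24
@24: pitch [7B, align 1] → 31
+1 pad (align 4)
@32: layer [4B, align 4] → 36
@36: depth [1B, align 1] → 37
+3 pad (align 8)
@40: mip_level [8B, align 8] → 48
size 48, align 8
data bytes 41, size 48 → padding 7

7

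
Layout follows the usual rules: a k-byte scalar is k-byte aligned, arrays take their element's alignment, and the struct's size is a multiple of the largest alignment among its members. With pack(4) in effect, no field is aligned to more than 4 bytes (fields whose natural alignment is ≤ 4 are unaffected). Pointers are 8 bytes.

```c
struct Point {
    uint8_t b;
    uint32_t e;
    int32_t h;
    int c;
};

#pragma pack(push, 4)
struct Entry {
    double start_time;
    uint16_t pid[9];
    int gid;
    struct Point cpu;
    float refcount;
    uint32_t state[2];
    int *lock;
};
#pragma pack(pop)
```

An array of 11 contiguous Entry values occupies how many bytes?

Point: b at 0 (size 1, align 1) → ends 1; pad 3 to align 4 for e; e at 4 (size 4, align 4) → ends 8; h at 8 (size 4, align 4) → ends 12; c at 12 (size 4, align 4) → ends 16; total 16 bytes, alignment 4
start_time at 0 (size 8, align 4) → ends 8
pid at 8 (size 18, align 2) → ends 26
pad 2 to align 4 for gid
gid at 28 (size 4, align 4) → ends 32
cpu at 32 (size 16, align 4) → ends 48
refcount at 48 (size 4, align 4) → ends 52
state at 52 (size 8, align 4) → ends 60
lock at 60 (size 8, align 4) → ends 68
total 68 bytes, alignment 4
array of 11: 11 × 68 = 748

748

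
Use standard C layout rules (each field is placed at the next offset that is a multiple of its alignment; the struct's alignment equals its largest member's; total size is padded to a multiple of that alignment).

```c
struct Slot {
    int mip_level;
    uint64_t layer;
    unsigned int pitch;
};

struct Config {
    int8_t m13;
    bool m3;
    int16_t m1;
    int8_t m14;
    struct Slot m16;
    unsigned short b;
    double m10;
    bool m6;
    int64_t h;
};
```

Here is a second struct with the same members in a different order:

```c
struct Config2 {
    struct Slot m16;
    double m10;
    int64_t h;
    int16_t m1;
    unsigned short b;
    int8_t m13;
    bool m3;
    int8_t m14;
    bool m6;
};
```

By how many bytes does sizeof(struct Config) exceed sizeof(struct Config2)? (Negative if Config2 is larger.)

16

Slot: mip_level at 0 (size 4, align 4) → ends 4; pad 4 to align 8 for layer; layer at 8 (size 8, align 8) → ends 16; pitch at 16 (size 4, align 4) → ends 20; tail pad 4 to reach multiple of 8; total 24 bytes, alignment 8
m13 at 0 (size 1, align 1) → ends 1
m3 at 1 (size 1, align 1) → ends 2
m1 at 2 (size 2, align 2) → ends 4
m14 at 4 (size 1, align 1) → ends 5
pad 3 to align 8 for m16
m16 at 8 (size 24, align 8) → ends 32
b at 32 (size 2, align 2) → ends 34
pad 6 to align 8 for m10
m10 at 40 (size 8, align 8) → ends 48
m6 at 48 (size 1, align 1) → ends 49
pad 7 to align 8 for h
h at 56 (size 8, align 8) → ends 64
total 64 bytes, alignment 8
— Config2 —
m16 at 0 (size 24, align 8) → ends 24
m10 at 24 (size 8, align 8) → ends 32
h at 32 (size 8, align 8) → ends 40
m1 at 40 (size 2, align 2) → ends 42
b at 42 (size 2, align 2) → ends 44
m13 at 44 (size 1, align 1) → ends 45
m3 at 45 (size 1, align 1) → ends 46
m14 at 46 (size 1, align 1) → ends 47
m6 at 47 (size 1, align 1) → ends 48
total 48 bytes, alignment 8
64 − 48 = 16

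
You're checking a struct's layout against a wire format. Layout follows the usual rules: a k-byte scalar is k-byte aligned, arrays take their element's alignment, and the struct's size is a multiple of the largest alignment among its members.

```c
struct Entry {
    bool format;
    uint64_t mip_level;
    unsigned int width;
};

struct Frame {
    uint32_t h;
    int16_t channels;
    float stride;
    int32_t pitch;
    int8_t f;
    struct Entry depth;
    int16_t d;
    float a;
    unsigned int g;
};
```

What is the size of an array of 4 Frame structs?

Entry: format at 0 (size 1, align 1) → ends 1; pad 7 to align 8 for mip_level; mip_level at 8 (size 8, align 8) → ends 16; width at 16 (size 4, align 4) → ends 20; tail pad 4 to reach multiple of 8; total 24 bytes, alignment 8
h at 0 (size 4, align 4) → ends 4
channels at 4 (size 2, align 2) → ends 6
pad 2 to align 4 for stride
stride at 8 (size 4, align 4) → ends 12
pitch at 12 (size 4, align 4) → ends 16
f at 16 (size 1, align 1) → ends 17
pad 7 to align 8 for depth
depth at 24 (size 24, align 8) → ends 48
d at 48 (size 2, align 2) → ends 50
pad 2 to align 4 for a
a at 52 (size 4, align 4) → ends 56
g at 56 (size 4, align 4) → ends 60
tail pad 4 to reach multiple of 8
total 64 bytes, alignment 8
array of 4: 4 × 64 = 256

256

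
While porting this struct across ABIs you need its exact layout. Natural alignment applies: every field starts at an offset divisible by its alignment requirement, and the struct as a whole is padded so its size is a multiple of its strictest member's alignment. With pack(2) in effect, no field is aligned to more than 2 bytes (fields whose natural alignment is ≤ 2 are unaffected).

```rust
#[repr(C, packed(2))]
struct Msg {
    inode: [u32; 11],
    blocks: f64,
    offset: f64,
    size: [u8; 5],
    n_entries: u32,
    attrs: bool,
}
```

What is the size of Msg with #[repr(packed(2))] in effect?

72

0..44  inode  (44B, 2-aligned)
44..52  blocks  (8B, 2-aligned)
52..60  offset  (8B, 2-aligned)
60..65  size  (5B, 1-aligned)
65..66  -- padding (1B)
66..70  n_entries  (4B, 2-aligned)
70..71  attrs  (1B, 1-aligned)
71..72  -- tail padding (1B)
sizeof = 72, alignof = 2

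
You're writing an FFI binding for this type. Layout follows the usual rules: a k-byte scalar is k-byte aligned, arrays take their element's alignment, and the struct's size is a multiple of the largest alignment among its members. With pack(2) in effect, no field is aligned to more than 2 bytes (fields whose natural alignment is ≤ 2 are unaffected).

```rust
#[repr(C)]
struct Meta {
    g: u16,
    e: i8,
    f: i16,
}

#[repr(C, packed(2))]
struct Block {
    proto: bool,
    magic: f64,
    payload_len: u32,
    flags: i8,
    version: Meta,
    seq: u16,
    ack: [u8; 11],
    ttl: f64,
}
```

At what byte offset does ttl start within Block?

36

Meta: g at 0 (size 2, align 2) → ends 2; e at 2 (size 1, align 1) → ends 3; pad 1 to align 2 for f; f at 4 (size 2, align 2) → ends 6; total 6 bytes, alignment 2
proto at 0 (size 1, align 1) → ends 1
pad 1 to align 2 for magic
magic at 2 (size 8, align 2) → ends 10
payload_len at 10 (size 4, align 2) → ends 14
flags at 14 (size 1, align 1) → ends 15
pad 1 to align 2 for version
version at 16 (size 6, align 2) → ends 22
seq at 22 (size 2, align 2) → ends 24
ack at 24 (size 11, align 1) → ends 35
pad 1 to align 2 for ttl
ttl at 36 (size 8, align 2) → ends 44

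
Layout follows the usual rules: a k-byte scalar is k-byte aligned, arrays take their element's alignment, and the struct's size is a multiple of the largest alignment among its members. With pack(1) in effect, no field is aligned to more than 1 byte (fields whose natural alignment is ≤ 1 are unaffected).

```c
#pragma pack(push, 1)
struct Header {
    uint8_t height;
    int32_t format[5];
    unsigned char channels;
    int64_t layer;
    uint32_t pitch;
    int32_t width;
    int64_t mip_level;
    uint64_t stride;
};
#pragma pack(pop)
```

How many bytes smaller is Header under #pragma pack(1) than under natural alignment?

natural layout:
  0..1  height  (1B, 1-aligned)
  1..4  -- padding (3B)
  4..24  format  (20B, 4-aligned)
  24..25  channels  (1B, 1-aligned)
  25..32  -- padding (7B)
  32..40  layer  (8B, 8-aligned)
  40..44  pitch  (4B, 4-aligned)
  44..48  width  (4B, 4-aligned)
  48..56  mip_level  (8B, 8-aligned)
  56..64  stride  (8B, 8-aligned)
  sizeof = 64, alignof = 8
packed(1) layout:
  0..1  height  (1B, 1-aligned)
  1..21  format  (20B, 1-aligned)
  21..22  channels  (1B, 1-aligned)
  22..30  layer  (8B, 1-aligned)
  30..34  pitch  (4B, 1-aligned)
  34..38  width  (4B, 1-aligned)
  38..46  mip_level  (8B, 1-aligned)
  46..54  stride  (8B, 1-aligned)
  sizeof = 54, alignof = 1
64 − 54 = 10

10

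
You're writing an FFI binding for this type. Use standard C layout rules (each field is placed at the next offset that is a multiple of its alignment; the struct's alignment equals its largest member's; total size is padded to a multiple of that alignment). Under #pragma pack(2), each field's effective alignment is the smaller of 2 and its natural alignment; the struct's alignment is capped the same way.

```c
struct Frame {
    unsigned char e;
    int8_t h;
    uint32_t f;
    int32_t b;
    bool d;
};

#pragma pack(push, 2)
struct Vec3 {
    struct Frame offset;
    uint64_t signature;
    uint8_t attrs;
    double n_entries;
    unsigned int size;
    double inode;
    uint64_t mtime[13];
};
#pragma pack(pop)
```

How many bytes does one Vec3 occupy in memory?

150 bytes

Frame: @0: e [1B, align 1] → 1; @1: h [1B, align 1] → 2; +2 pad (align 4); @4: f [4B, align 4] → 8; @8: b [4B, align 4] → 12; @12: d [1B, align 1] → 13; +3 tail pad (align 4); size 16, align 4
@0: offset [16B, align 2] → 16
@16: signature [8B, align 2] → 24
@24: attrs [1B, align 1] → 25
+1 pad (align 2)
@26: n_entries [8B, align 2] → 34
@34: size [4B, align 2] → 38
@38: inode [8B, align 2] → 46
@46: mtime [104B, align 2] → 150
size 150, align 2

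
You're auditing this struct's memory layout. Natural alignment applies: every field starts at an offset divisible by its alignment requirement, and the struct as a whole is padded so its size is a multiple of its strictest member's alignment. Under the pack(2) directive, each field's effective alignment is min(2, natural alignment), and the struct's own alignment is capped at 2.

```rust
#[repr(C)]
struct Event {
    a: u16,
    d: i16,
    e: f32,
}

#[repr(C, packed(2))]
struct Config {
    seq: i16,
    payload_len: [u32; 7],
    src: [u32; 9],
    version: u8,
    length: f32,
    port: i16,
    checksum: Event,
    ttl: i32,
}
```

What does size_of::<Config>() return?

Event: 0..2  a  (2B, 2-aligned); 2..4  d  (2B, 2-aligned); 4..8  e  (4B, 4-aligned); sizeof = 8, alignof = 4
0..2  seq  (2B, 2-aligned)
2..30  payload_len  (28B, 2-aligned)
30..66  src  (36B, 2-aligned)
66..67  version  (1B, 1-aligned)
67..68  -- padding (1B)
68..72  length  (4B, 2-aligned)
72..74  port  (2B, 2-aligned)
74..82  checksum  (8B, 2-aligned)
82..86  ttl  (4B, 2-aligned)
sizeof = 86, alignof = 2

86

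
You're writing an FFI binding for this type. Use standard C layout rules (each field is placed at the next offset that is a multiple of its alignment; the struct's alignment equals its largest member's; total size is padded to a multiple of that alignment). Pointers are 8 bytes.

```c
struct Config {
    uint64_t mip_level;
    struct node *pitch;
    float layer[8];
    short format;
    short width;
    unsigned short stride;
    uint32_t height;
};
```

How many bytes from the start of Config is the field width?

0..8  mip_level  (8B, 8-aligned)
8..16  pitch  (8B, 8-aligned)
16..48  layer  (32B, 4-aligned)
48..50  format  (2B, 2-aligned)
50..52  width  (2B, 2-aligned)

50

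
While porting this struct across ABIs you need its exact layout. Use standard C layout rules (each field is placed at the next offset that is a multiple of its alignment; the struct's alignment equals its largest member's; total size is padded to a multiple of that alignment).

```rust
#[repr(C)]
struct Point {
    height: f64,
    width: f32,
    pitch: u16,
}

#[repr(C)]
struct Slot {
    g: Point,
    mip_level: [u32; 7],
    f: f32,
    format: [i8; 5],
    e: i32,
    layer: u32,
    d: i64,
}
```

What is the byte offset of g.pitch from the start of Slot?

12

Point: 0..8  height  (8B, 8-aligned); 8..12  width  (4B, 4-aligned); 12..14  pitch  (2B, 2-aligned); 14..16  -- tail padding (2B); sizeof = 16, alignof = 8
0..16  g  (16B, 8-aligned)
within Point: pitch at 12
0 + 12 = 12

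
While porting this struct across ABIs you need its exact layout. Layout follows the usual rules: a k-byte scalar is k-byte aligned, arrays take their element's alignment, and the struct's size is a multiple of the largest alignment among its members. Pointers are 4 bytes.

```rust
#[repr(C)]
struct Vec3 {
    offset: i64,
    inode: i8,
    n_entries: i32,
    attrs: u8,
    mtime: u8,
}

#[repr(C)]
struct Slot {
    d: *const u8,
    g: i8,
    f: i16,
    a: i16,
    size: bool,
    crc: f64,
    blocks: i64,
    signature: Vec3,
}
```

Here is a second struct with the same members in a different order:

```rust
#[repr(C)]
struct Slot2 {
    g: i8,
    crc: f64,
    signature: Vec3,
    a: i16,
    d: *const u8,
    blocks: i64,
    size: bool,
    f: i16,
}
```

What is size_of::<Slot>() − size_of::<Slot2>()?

Vec3: 0..8  offset  (8B, 8-aligned); 8..9  inode  (1B, 1-aligned); 9..12  -- padding (3B); 12..16  n_entries  (4B, 4-aligned); 16..17  attrs  (1B, 1-aligned); 17..18  mtime  (1B, 1-aligned); 18..24  -- tail padding (6B); sizeof = 24, alignof = 8
0..4  d  (4B, 4-aligned)
4..5  g  (1B, 1-aligned)
5..6  -- padding (1B)
6..8  f  (2B, 2-aligned)
8..10  a  (2B, 2-aligned)
10..11  size  (1B, 1-aligned)
11..16  -- padding (5B)
16..24  crc  (8B, 8-aligned)
24..32  blocks  (8B, 8-aligned)
32..56  signature  (24B, 8-aligned)
sizeof = 56, alignof = 8
— Slot2 —
0..1  g  (1B, 1-aligned)
1..8  -- padding (7B)
8..16  crc  (8B, 8-aligned)
16..40  signature  (24B, 8-aligned)
40..42  a  (2B, 2-aligned)
42..44  -- padding (2B)
44..48  d  (4B, 4-aligned)
48..56  blocks  (8B, 8-aligned)
56..57  size  (1B, 1-aligned)
57..58  -- padding (1B)
58..60  f  (2B, 2-aligned)
60..64  -- tail padding (4B)
sizeof = 64, alignof = 8
56 − 64 = -8

-8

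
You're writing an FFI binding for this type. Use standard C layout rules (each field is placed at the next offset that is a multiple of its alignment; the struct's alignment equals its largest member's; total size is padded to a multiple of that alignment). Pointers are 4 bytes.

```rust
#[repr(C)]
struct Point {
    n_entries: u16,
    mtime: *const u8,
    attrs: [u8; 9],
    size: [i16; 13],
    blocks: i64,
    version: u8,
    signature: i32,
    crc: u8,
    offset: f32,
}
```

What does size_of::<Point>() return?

72 bytes

0..2  n_entries  (2B, 2-aligned)
2..4  -- padding (2B)
4..8  mtime  (4B, 4-aligned)
8..17  attrs  (9B, 1-aligned)
17..18  -- padding (1B)
18..44  size  (26B, 2-aligned)
44..48  -- padding (4B)
48..56  blocks  (8B, 8-aligned)
56..57  version  (1B, 1-aligned)
57..60  -- padding (3B)
60..64  signature  (4B, 4-aligned)
64..65  crc  (1B, 1-aligned)
65..68  -- padding (3B)
68..72  offset  (4B, 4-aligned)
sizeof = 72, alignof = 8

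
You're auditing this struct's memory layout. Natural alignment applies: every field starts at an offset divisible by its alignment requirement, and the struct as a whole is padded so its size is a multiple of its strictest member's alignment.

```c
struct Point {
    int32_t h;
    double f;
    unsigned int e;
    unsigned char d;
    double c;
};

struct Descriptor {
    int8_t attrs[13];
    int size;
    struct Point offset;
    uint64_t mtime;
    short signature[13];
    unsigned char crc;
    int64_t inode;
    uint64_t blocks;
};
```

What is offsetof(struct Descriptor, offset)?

24

Point: @0: h [4B, align 4] → 4; +4 pad (align 8); @8: f [8B, align 8] → 16; @16: e [4B, align 4] → 20; @20: d [1B, align 1] → 21; +3 pad (align 8); @24: c [8B, align 8] → 32; size 32, align 8
@0: attrs [13B, align 1] → 13
+3 pad (align 4)
@16: size [4B, align 4] → 20
+4 pad (align 8)
@24: offset [32B, align 8] → 56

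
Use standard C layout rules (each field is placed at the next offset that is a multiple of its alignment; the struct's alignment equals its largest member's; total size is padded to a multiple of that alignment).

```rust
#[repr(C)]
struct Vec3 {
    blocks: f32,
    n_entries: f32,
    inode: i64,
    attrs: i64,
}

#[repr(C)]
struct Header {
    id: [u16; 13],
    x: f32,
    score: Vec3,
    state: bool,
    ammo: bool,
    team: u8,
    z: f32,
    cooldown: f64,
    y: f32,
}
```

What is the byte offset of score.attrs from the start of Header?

48

Vec3: 0..4  blocks  (4B, 4-aligned); 4..8  n_entries  (4B, 4-aligned); 8..16  inode  (8B, 8-aligned); 16..24  attrs  (8B, 8-aligned); sizeof = 24, alignof = 8
0..26  id  (26B, 2-aligned)
26..28  -- padding (2B)
28..32  x  (4B, 4-aligned)
32..56  score  (24B, 8-aligned)
within Vec3: attrs at 16
32 + 16 = 48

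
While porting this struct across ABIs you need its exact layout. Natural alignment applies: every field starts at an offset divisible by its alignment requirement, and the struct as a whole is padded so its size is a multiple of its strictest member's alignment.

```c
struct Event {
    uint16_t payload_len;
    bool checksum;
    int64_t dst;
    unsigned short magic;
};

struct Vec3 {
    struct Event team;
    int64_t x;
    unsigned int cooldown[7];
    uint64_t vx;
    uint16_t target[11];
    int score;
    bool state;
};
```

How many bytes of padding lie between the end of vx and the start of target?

0

Event: @0: payload_len [2B, align 2] → 2; @2: checksum [1B, align 1] → 3; +5 pad (align 8); @8: dst [8B, align 8] → 16; @16: magic [2B, align 2] → 18; +6 tail pad (align 8); size 24, align 8
@0: team [24B, align 8] → 24
@24: x [8B, align 8] → 32
@32: cooldown [28B, align 4] → 60
+4 pad (align 8)
@64: vx [8B, align 8] → 72
@72: target [22B, align 2] → 94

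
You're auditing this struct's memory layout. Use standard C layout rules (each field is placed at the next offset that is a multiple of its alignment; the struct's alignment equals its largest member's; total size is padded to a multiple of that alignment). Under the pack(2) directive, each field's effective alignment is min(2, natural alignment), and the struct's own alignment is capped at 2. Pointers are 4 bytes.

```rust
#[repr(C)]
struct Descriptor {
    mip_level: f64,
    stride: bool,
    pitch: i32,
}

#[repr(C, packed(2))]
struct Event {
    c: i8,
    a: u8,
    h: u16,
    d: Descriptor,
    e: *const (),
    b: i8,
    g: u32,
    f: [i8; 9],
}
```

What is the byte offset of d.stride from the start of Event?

Descriptor: mip_level at 0 (size 8, align 8) → ends 8; stride at 8 (size 1, align 1) → ends 9; pad 3 to align 4 for pitch; pitch at 12 (size 4, align 4) → ends 16; total 16 bytes, alignment 8
c at 0 (size 1, align 1) → ends 1
a at 1 (size 1, align 1) → ends 2
h at 2 (size 2, align 2) → ends 4
d at 4 (size 16, align 2) → ends 20
within Descriptor: stride at 8
4 + 8 = 12

12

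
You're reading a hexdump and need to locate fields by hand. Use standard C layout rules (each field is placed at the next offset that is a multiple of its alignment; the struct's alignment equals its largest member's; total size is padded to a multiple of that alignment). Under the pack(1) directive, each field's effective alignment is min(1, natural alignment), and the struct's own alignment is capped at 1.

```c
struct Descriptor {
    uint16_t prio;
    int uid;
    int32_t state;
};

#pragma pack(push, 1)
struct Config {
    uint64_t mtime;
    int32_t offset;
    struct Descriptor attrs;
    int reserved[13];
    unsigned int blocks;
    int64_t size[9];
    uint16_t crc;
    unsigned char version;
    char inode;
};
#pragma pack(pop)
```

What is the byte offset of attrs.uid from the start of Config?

16

Descriptor: prio at 0 (size 2, align 2) → ends 2; pad 2 to align 4 for uid; uid at 4 (size 4, align 4) → ends 8; state at 8 (size 4, align 4) → ends 12; total 12 bytes, alignment 4
mtime at 0 (size 8, align 1) → ends 8
offset at 8 (size 4, align 1) → ends 12
attrs at 12 (size 12, align 1) → ends 24
within Descriptor: uid at 4
12 + 4 = 16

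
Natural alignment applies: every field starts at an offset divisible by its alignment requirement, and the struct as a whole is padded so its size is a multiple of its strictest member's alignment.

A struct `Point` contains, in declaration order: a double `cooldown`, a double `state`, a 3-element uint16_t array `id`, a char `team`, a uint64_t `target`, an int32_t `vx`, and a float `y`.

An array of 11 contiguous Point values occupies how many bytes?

cooldown at 0 (size 8, align 8) → ends 8
state at 8 (size 8, align 8) → ends 16
id at 16 (size 6, align 2) → ends 22
team at 22 (size 1, align 1) → ends 23
pad 1 to align 8 for target
target at 24 (size 8, align 8) → ends 32
vx at 32 (size 4, align 4) → ends 36
y at 36 (size 4, align 4) → ends 40
total 40 bytes, alignment 8
array of 11: 11 × 40 = 440

440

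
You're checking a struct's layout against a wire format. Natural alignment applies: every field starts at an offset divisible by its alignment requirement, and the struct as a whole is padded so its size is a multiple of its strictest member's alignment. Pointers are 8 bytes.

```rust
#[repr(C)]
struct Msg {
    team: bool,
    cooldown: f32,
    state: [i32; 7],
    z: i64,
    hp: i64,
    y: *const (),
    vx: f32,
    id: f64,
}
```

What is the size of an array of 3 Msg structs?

@0: team [1B, align 1] → 1
+3 pad (align 4)
@4: cooldown [4B, align 4] → 8
@8: state [28B, align 4] → 36
+4 pad (align 8)
@40: z [8B, align 8] → 48
@48: hp [8B, align 8] → 56
@56: y [8B, align 8] → 64
@64: vx [4B, align 4] → 68
+4 pad (align 8)
@72: id [8B, align 8] → 80
size 80, align 8
array of 3: 3 × 80 = 240

240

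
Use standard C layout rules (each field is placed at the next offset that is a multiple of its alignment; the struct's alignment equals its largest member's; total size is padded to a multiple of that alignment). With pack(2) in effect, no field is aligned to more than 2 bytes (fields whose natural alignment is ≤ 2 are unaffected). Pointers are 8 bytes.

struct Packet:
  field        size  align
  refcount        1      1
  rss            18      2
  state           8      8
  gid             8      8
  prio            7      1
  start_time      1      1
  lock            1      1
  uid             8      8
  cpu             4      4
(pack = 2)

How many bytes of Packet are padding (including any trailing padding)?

2

@0: refcount [1B, align 1] → 1
+1 pad (align 2)
@2: rss [18B, align 2] → 20
@20: state [8B, align 2] → 28
@28: gid [8B, align 2] → 36
@36: prio [7B, align 1] → 43
@43: start_time [1B, align 1] → 44
@44: lock [1B, align 1] → 45
+1 pad (align 2)
@46: uid [8B, align 2] → 54
@54: cpu [4B, align 2] → 58
size 58, align 2
data bytes 56, size 58 → padding 2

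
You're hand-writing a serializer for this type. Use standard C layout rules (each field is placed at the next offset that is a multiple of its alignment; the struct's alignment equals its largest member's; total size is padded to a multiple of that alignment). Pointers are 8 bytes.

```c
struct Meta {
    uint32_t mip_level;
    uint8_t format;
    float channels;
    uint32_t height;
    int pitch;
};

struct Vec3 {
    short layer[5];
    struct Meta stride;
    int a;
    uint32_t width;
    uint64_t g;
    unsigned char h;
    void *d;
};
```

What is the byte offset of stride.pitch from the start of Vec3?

28

Meta: mip_level at 0 (size 4, align 4) → ends 4; format at 4 (size 1, align 1) → ends 5; pad 3 to align 4 for channels; channels at 8 (size 4, align 4) → ends 12; height at 12 (size 4, align 4) → ends 16; pitch at 16 (size 4, align 4) → ends 20; total 20 bytes, alignment 4
layer at 0 (size 10, align 2) → ends 10
pad 2 to align 4 for stride
stride at 12 (size 20, align 4) → ends 32
within Meta: pitch at 16
12 + 16 = 28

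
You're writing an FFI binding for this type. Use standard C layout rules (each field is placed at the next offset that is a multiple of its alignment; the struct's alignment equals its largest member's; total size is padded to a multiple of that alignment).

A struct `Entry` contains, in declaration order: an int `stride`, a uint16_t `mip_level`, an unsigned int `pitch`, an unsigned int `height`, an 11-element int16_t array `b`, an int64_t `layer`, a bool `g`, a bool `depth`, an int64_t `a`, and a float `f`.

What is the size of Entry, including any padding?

stride at 0 (size 4, align 4) → ends 4
mip_level at 4 (size 2, align 2) → ends 6
pad 2 to align 4 for pitch
pitch at 8 (size 4, align 4) → ends 12
height at 12 (size 4, align 4) → ends 16
b at 16 (size 22, align 2) → ends 38
pad 2 to align 8 for layer
layer at 40 (size 8, align 8) → ends 48
g at 48 (size 1, align 1) → ends 49
depth at 49 (size 1, align 1) → ends 50
pad 6 to align 8 for a
a at 56 (size 8, align 8) → ends 64
f at 64 (size 4, align 4) → ends 68
tail pad 4 to reach multiple of 8
total 72 bytes, alignment 8

72 bytes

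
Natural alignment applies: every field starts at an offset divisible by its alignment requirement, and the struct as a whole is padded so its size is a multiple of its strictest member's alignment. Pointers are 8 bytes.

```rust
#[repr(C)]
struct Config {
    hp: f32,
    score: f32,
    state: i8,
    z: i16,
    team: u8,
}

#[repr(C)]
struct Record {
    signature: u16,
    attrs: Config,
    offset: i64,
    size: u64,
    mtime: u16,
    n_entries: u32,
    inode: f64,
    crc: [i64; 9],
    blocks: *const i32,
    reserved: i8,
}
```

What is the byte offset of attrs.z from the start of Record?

14

Config: 0..4  hp  (4B, 4-aligned); 4..8  score  (4B, 4-aligned); 8..9  state  (1B, 1-aligned); 9..10  -- padding (1B); 10..12  z  (2B, 2-aligned); 12..13  team  (1B, 1-aligned); 13..16  -- tail padding (3B); sizeof = 16, alignof = 4
0..2  signature  (2B, 2-aligned)
2..4  -- padding (2B)
4..20  attrs  (16B, 4-aligned)
within Config: z at 10
4 + 10 = 14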